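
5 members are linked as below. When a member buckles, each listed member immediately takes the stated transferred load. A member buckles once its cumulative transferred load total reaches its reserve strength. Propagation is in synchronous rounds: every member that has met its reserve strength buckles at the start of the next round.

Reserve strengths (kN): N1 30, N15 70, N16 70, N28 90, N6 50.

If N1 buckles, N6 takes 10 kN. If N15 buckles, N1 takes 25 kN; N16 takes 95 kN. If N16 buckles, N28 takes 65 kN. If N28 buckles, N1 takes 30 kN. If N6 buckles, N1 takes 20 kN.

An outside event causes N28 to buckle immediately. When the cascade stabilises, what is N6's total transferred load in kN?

10

Round 1 — N28 buckles (initial).
  N1: +30 → 30 ≥ 30
Round 2 — N1 buckles.
  N6: +10 → 10 < 50
No further bucklings.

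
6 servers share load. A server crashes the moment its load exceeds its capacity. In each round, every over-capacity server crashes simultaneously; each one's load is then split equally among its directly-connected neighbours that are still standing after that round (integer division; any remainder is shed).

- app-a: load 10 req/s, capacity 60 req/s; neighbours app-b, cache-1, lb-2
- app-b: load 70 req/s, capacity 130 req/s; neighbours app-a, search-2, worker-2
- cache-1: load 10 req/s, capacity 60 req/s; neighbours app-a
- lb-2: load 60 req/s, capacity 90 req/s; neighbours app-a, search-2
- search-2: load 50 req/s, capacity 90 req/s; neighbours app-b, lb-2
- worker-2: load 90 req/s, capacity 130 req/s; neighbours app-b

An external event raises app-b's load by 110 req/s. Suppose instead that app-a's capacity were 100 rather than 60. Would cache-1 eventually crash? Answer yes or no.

With app-a's capacity at 100:
Round 1 — app-b at 180 > 130. app-b crashes.
  app-b sheds 180 req/s to app-a, search-2, worker-2: 60 each.
    app-a: 10+60 = 70 ≤ 100
    search-2: 50+60 = 110 > 90
    worker-2: 90+60 = 150 > 130
Round 2 — search-2, worker-2 crash.
  search-2 sheds 110 req/s to lb-2: 110 each.
    lb-2: 60+110 = 170 > 90
  worker-2 sheds 150 req/s: no online neighbours, lost.
Round 3 — lb-2 crashes.
  lb-2 sheds 170 req/s to app-a: 170 each.
    app-a: 70+170 = 240 > 100
Round 4 — app-a crashes.
  app-a sheds 240 req/s to cache-1: 240 each.
    cache-1: 10+240 = 250 > 60
Round 5 — cache-1 crashes.
  cache-1 sheds 250 req/s: no online neighbours, lost.
No further crashes.

yes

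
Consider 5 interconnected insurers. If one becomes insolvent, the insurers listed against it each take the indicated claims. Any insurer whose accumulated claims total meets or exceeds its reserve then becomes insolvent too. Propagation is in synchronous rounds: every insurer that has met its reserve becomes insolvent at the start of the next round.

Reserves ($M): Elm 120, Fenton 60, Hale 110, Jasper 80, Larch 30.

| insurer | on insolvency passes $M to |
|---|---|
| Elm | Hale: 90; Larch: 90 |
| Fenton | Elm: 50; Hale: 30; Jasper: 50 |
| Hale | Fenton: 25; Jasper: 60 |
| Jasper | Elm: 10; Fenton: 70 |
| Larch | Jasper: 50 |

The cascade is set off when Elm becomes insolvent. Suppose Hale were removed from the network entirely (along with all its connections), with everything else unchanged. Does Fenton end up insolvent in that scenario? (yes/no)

no

With Hale removed:
Round 1 — Elm becomes insolvent (initial).
  Larch: +90 → 90 ≥ 30
Round 2 — Larch becomes insolvent.
  Jasper: +50 → 50 < 80
No further insolvencies.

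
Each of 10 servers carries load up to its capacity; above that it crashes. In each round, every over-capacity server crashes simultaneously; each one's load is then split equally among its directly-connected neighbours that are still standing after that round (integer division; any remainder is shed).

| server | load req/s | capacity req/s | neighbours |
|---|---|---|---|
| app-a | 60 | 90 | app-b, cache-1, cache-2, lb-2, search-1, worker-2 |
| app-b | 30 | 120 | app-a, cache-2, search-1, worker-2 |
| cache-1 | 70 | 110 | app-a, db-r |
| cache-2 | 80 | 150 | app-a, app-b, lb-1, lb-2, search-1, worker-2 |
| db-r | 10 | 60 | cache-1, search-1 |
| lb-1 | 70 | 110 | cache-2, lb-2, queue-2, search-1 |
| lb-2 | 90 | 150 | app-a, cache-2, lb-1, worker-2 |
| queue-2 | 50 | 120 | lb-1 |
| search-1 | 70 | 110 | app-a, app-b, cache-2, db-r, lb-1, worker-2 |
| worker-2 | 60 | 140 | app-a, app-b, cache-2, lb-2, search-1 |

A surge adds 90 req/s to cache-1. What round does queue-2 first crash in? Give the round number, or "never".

Round 1 — cache-1 at 160 > 110. cache-1 crashes.
  cache-1 sheds 160 req/s to app-a, db-r: 80 each.
    app-a: 60+80 = 140 > 90
    db-r: 10+80 = 90 > 60
Round 2 — app-a, db-r crash.
  app-a sheds 140 req/s to app-b, cache-2, lb-2, search-1, worker-2: 28 each.
    app-b: 30+28 = 58 ≤ 120
    cache-2: 80+28 = 108 ≤ 150
    lb-2: 90+28 = 118 ≤ 150
    search-1: 70+28 = 98 ≤ 110
    worker-2: 60+28 = 88 ≤ 140
  db-r sheds 90 req/s to search-1: 90 each.
    search-1: 98+90 = 188 > 110
Round 3 — search-1 crashes.
  search-1 sheds 188 req/s to app-b, cache-2, lb-1, worker-2: 47 each.
    app-b: 58+47 = 105 ≤ 120
    cache-2: 108+47 = 155 > 150
    lb-1: 70+47 = 117 > 110
    worker-2: 88+47 = 135 ≤ 140
Round 4 — cache-2, lb-1 crash.
  cache-2 sheds 155 req/s to app-b, lb-2, worker-2: 51 each (2 lost).
    app-b: 105+51 = 156 > 120
    lb-2: 118+51 = 169 > 150
    worker-2: 135+51 = 186 > 140
  lb-1 sheds 117 req/s to lb-2, queue-2: 58 each (1 lost).
    lb-2: 169+58 = 227 > 150
    queue-2: 50+58 = 108 ≤ 120
Round 5 — app-b, lb-2, worker-2 crash.
  app-b sheds 156 req/s: no online neighbours, lost.
  lb-2 sheds 227 req/s: no online neighbours, lost.
  worker-2 sheds 186 req/s: no online neighbours, lost.
No further crashes.

never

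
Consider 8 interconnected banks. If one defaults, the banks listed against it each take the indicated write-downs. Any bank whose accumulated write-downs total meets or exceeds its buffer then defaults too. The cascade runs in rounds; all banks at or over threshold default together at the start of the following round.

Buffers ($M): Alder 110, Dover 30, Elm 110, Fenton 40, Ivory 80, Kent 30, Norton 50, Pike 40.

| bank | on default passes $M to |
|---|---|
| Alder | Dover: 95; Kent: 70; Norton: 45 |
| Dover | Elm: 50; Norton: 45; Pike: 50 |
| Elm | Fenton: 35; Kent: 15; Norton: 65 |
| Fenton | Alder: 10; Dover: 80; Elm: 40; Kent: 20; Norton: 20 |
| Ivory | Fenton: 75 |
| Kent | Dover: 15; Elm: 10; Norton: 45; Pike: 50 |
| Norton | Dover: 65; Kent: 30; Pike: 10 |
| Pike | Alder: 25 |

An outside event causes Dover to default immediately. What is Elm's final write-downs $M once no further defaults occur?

Round 1 — Dover defaults (initial).
  Elm: +50 → 50 < 110
  Norton: +45 → 45 < 50
  Pike: +50 → 50 ≥ 40
Round 2 — Pike defaults.
  Alder: +25 → 25 < 110
No further defaults.

50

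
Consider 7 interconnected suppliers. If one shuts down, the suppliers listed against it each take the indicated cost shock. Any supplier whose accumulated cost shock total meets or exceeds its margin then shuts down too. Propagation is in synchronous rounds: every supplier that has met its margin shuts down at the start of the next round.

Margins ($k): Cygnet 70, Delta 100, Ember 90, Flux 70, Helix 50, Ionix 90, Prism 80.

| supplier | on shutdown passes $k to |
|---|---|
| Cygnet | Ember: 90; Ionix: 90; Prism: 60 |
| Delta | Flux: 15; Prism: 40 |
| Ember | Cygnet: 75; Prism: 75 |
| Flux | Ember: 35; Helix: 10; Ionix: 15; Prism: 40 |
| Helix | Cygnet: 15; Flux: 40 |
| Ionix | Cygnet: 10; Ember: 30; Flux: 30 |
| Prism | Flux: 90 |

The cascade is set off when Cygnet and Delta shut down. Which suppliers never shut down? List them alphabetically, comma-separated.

Round 1 — Cygnet, Delta shut down (initial).
  Ember: +90 → 90 ≥ 90
  Flux: +15 → 15 < 70
  Ionix: +90 → 90 ≥ 90
  Prism: +60+40 → 100 ≥ 80
Round 2 — Ember, Ionix, Prism shut down.
  Flux: +30+90 → 135 ≥ 70
Round 3 — Flux shuts down.
  Helix: +10 → 10 < 50
No further shutdowns.

Helix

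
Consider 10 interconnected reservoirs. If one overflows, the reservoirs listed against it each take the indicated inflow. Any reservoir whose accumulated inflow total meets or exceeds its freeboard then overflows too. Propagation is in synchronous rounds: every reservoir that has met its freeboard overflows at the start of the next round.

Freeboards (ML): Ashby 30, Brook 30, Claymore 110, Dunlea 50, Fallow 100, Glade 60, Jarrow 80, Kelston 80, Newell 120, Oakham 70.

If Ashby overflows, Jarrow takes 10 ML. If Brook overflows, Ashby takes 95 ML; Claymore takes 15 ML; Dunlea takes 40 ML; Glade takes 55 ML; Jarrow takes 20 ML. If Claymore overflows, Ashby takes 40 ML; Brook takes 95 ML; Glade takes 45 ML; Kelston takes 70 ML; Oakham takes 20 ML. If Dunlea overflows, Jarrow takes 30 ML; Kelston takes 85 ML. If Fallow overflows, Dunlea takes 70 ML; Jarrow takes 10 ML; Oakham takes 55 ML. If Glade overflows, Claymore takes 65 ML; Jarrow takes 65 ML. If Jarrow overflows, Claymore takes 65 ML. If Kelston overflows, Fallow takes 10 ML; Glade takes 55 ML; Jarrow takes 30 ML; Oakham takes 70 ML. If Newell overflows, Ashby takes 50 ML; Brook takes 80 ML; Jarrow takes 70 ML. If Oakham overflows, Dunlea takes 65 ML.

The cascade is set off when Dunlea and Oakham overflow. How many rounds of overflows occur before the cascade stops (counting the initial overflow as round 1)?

2

Round 1 — Dunlea, Oakham overflow (initial).
  Jarrow: +30 → 30 < 80
  Kelston: +85 → 85 ≥ 80
Round 2 — Kelston overflows.
  Fallow: +10 → 10 < 100
  Glade: +55 → 55 < 60
  Jarrow: +30 → 60 < 80
No further overflows.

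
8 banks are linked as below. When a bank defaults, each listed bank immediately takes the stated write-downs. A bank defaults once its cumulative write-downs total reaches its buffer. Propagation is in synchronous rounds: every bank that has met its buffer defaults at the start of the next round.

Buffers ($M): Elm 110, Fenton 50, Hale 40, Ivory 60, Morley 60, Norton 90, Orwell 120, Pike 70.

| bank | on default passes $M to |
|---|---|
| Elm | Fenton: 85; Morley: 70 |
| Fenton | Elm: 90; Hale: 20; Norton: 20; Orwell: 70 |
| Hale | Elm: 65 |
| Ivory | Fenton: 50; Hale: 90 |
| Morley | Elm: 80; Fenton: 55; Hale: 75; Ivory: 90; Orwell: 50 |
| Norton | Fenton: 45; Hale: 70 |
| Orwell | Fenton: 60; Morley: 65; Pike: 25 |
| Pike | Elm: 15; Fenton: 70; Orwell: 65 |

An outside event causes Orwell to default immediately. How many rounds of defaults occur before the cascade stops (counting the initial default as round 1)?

Round 1 — Orwell defaults (initial).
  Fenton: +60 → 60 ≥ 50
  Morley: +65 → 65 ≥ 60
  Pike: +25 → 25 < 70
Round 2 — Fenton, Morley default.
  Elm: +90+80 → 170 ≥ 110
  Hale: +20+75 → 95 ≥ 40
  Ivory: +90 → 90 ≥ 60
  Norton: +20 → 20 < 90
Round 3 — Elm, Hale, Ivory default.
No further defaults.

3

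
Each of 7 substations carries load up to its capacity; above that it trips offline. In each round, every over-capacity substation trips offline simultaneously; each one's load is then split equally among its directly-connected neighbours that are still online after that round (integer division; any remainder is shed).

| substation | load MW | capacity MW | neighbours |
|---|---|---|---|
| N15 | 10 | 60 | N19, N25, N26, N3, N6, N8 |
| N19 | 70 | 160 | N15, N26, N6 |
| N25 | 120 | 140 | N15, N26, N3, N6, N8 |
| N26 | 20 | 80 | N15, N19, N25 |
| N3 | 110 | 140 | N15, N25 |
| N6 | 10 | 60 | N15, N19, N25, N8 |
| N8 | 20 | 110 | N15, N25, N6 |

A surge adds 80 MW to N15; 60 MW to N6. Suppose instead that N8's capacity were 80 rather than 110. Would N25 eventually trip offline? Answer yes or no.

With N8's capacity at 80:
Round 1 — N15 at 90 > 60; N6 at 70 > 60. N15, N6 trip offline.
  N15 sheds 90 MW to N19, N25, N26, N3, N8: 18 each.
    N19: 70+18 = 88 ≤ 160
    N25: 120+18 = 138 ≤ 140
    N26: 20+18 = 38 ≤ 80
    N3: 110+18 = 128 ≤ 140
    N8: 20+18 = 38 ≤ 80
  N6 sheds 70 MW to N19, N25, N8: 23 each (1 lost).
    N19: 88+23 = 111 ≤ 160
    N25: 138+23 = 161 > 140
    N8: 38+23 = 61 ≤ 80
Round 2 — N25 trips offline.
  N25 sheds 161 MW to N26, N3, N8: 53 each (2 lost).
    N26: 38+53 = 91 > 80
    N3: 128+53 = 181 > 140
    N8: 61+53 = 114 > 80
Round 3 — N26, N3, N8 trip offline.
  N26 sheds 91 MW to N19: 91 each.
    N19: 111+91 = 202 > 160
  N3 sheds 181 MW: no online neighbours, lost.
  N8 sheds 114 MW: no online neighbours, lost.
Round 4 — N19 trips offline.
  N19 sheds 202 MW: no online neighbours, lost.
No further trips.

yes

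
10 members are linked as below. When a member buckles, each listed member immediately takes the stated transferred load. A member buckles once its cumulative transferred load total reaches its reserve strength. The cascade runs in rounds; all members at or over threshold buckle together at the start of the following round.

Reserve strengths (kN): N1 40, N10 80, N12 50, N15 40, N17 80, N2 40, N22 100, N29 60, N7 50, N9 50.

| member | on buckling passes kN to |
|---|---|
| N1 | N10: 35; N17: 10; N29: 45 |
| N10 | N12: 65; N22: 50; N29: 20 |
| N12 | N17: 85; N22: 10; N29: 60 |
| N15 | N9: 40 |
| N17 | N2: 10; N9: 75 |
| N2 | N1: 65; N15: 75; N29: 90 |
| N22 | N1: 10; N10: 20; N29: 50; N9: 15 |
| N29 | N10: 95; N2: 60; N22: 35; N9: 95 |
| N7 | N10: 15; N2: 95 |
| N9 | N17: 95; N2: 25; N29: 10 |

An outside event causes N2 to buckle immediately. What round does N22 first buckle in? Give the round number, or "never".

never

Round 1 — N2 buckles (initial).
  N1: +65 → 65 ≥ 40
  N15: +75 → 75 ≥ 40
  N29: +90 → 90 ≥ 60
Round 2 — N1, N15, N29 buckle.
  N10: +35+95 → 130 ≥ 80
  N17: +10 → 10 < 80
  N22: +35 → 35 < 100
  N9: +40+95 → 135 ≥ 50
Round 3 — N10, N9 buckle.
  N12: +65 → 65 ≥ 50
  N17: +95 → 105 ≥ 80
  N22: +50 → 85 < 100
Round 4 — N12, N17 buckle.
  N22: +10 → 95 < 100
No further bucklings.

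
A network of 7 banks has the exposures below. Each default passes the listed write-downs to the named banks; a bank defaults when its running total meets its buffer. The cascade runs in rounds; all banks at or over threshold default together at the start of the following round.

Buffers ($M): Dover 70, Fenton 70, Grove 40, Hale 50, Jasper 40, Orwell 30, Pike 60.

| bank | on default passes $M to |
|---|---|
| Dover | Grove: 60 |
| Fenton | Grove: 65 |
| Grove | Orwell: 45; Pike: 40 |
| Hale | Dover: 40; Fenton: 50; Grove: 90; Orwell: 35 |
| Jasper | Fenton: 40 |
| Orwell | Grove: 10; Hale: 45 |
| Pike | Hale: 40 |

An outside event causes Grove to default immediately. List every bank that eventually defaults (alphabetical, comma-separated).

Grove, Orwell

Round 1 — Grove defaults (initial).
  Orwell: +45 → 45 ≥ 30
  Pike: +40 → 40 < 60
Round 2 — Orwell defaults.
  Hale: +45 → 45 < 50
No further defaults.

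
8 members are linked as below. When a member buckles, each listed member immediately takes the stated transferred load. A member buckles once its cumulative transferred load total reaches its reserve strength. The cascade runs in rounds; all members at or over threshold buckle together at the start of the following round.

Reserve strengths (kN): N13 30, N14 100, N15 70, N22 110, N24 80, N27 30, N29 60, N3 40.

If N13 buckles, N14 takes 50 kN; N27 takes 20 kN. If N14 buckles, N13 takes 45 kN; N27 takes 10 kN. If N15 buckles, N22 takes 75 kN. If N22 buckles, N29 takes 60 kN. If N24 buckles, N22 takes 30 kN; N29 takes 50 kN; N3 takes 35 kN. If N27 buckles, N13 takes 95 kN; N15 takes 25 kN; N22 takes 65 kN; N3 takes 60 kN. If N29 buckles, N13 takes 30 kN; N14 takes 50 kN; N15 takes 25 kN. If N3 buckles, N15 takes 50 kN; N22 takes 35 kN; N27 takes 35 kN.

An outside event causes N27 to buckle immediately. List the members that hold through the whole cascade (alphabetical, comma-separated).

Round 1 — N27 buckles (initial).
  N13: +95 → 95 ≥ 30
  N15: +25 → 25 < 70
  N22: +65 → 65 < 110
  N3: +60 → 60 ≥ 40
Round 2 — N13, N3 buckle.
  N14: +50 → 50 < 100
  N15: +50 → 75 ≥ 70
  N22: +35 → 100 < 110
Round 3 — N15 buckles.
  N22: +75 → 175 ≥ 110
Round 4 — N22 buckles.
  N29: +60 → 60 ≥ 60
Round 5 — N29 buckles.
  N14: +50 → 100 ≥ 100
Round 6 — N14 buckles.
No further bucklings.

N24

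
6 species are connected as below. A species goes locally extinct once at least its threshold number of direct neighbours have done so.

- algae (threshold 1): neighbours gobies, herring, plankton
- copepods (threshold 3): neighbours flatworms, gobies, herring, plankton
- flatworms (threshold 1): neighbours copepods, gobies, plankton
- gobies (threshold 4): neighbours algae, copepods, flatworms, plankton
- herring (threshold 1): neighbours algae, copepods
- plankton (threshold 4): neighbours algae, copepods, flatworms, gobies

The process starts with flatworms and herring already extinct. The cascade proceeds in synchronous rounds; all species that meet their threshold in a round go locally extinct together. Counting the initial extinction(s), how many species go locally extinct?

3

Round 1 — flatworms, herring go locally extinct (initial).
Round 2 — checking thresholds:
  algae: 1 of 3 neighbours ≥ 1, goes locally extinct.
  copepods: 2 of 4 neighbours < 3, below threshold.
  gobies: 1 of 4 neighbours < 4, below threshold.
  plankton: 1 of 4 neighbours < 4, below threshold.
Round 3 — no new extinctions; cascade stops.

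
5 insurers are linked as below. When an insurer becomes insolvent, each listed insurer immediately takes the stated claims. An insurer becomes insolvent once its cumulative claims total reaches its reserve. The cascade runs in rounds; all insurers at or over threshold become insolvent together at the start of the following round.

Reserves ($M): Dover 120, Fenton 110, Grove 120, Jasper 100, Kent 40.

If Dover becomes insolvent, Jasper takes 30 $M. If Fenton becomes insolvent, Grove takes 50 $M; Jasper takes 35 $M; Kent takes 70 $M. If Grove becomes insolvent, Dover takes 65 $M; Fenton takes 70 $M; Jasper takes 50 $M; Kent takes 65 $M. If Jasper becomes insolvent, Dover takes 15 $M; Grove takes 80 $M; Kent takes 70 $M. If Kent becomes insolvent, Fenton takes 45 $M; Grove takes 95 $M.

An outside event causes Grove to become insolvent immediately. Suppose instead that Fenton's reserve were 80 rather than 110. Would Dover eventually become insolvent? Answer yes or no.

no

With Fenton's reserve at 80:
Round 1 — Grove becomes insolvent (initial).
  Dover: +65 → 65 < 120
  Fenton: +70 → 70 < 80
  Jasper: +50 → 50 < 100
  Kent: +65 → 65 ≥ 40
Round 2 — Kent becomes insolvent.
  Fenton: +45 → 115 ≥ 80
Round 3 — Fenton becomes insolvent.
  Jasper: +35 → 85 < 100
No further insolvencies.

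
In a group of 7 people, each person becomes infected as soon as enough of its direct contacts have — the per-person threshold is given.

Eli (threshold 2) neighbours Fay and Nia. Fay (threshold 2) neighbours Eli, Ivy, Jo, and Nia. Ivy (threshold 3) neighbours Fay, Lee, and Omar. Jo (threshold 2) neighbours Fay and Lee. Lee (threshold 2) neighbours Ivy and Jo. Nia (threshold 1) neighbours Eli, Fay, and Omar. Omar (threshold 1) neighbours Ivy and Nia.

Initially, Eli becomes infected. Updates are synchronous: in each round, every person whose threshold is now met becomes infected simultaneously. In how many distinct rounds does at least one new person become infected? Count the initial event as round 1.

Round 1 — Eli becomes infected (initial).
Round 2 — checking thresholds:
  Fay: 1 of 4 neighbours < 2, below threshold.
  Nia: 1 of 3 neighbours ≥ 1, becomes infected.
Round 3 — checking thresholds:
  Fay: 2 of 4 neighbours ≥ 2, becomes infected.
  Omar: 1 of 2 neighbours ≥ 1, becomes infected.
Round 4 — no new infections; cascade stops.

3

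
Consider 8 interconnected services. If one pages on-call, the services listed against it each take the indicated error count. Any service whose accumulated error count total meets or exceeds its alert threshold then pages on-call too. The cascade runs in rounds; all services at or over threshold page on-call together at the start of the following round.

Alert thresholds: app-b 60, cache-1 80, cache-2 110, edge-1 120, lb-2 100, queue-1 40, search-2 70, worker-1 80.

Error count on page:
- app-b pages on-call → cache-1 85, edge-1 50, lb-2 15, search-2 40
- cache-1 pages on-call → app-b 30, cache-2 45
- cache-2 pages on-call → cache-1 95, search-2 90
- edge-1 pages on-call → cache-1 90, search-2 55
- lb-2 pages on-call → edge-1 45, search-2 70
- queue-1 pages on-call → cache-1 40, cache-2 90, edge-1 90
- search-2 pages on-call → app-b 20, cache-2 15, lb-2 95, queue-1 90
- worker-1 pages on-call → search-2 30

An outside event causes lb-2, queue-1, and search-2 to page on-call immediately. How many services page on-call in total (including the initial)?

6

Round 1 — lb-2, queue-1, search-2 page on-call (initial).
  app-b: +20 → 20 < 60
  cache-1: +40 → 40 < 80
  cache-2: +90+15 → 105 < 110
  edge-1: +45+90 → 135 ≥ 120
Round 2 — edge-1 pages on-call.
  cache-1: +90 → 130 ≥ 80
Round 3 — cache-1 pages on-call.
  app-b: +30 → 50 < 60
  cache-2: +45 → 150 ≥ 110
Round 4 — cache-2 pages on-call.
No further pages.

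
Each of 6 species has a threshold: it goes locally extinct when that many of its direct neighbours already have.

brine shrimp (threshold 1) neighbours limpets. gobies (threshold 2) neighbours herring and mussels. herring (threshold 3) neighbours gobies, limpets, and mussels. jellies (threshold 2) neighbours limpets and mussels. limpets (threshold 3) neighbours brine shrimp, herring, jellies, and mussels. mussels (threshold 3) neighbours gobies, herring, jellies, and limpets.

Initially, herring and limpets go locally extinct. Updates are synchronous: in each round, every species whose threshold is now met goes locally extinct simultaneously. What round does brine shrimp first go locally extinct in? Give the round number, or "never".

Round 1 — herring, limpets go locally extinct (initial).
Round 2 — checking thresholds:
  brine shrimp: 1 of 1 neighbours ≥ 1, goes locally extinct.
  gobies: 1 of 2 neighbours < 2, below threshold.
  jellies: 1 of 2 neighbours < 2, below threshold.
  mussels: 2 of 4 neighbours < 3, below threshold.
Round 3 — no new extinctions; cascade stops.

2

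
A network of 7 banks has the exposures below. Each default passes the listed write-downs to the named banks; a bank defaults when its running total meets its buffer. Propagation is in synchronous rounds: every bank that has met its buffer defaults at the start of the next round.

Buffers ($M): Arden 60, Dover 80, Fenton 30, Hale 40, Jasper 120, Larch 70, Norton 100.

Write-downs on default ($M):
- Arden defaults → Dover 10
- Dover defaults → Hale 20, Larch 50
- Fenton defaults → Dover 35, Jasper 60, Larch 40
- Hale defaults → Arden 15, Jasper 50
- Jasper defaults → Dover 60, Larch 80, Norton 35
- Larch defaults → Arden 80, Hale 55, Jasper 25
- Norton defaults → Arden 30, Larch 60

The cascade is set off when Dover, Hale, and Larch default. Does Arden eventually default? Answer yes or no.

Round 1 — Dover, Hale, Larch default (initial).
  Arden: +15+80 → 95 ≥ 60
  Jasper: +50+25 → 75 < 120
Round 2 — Arden defaults.
No further defaults.

yes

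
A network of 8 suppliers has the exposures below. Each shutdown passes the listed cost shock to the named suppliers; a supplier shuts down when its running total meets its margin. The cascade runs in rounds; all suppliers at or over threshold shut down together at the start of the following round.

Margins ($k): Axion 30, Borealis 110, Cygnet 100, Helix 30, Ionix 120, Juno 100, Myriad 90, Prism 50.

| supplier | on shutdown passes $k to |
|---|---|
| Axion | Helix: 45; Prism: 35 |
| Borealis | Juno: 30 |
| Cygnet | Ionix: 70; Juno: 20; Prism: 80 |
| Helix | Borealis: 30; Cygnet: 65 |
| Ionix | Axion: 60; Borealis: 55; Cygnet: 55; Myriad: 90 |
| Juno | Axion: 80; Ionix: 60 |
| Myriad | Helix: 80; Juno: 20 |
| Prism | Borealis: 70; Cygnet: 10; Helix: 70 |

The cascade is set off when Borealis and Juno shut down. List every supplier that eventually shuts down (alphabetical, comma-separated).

Axion, Borealis, Helix, Juno

Round 1 — Borealis, Juno shut down (initial).
  Axion: +80 → 80 ≥ 30
  Ionix: +60 → 60 < 120
Round 2 — Axion shuts down.
  Helix: +45 → 45 ≥ 30
  Prism: +35 → 35 < 50
Round 3 — Helix shuts down.
  Cygnet: +65 → 65 < 100
No further shutdowns.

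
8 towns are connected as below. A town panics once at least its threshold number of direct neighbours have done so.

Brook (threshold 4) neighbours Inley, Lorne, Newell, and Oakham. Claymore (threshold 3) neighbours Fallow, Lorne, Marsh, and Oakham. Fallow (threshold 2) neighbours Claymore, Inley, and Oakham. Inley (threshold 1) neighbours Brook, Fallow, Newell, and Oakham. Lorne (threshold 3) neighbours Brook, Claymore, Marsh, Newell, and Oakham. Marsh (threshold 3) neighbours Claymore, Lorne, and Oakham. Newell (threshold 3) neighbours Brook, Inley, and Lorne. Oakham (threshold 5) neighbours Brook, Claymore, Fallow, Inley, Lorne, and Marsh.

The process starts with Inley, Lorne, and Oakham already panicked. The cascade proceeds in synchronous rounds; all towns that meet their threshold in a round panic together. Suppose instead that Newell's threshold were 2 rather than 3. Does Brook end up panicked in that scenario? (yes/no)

yes

With Newell's threshold at 2:
Round 1 — Inley, Lorne, Oakham panic (initial).
Round 2 — checking thresholds:
  Brook: 3 of 4 neighbours < 4, below threshold.
  Claymore: 2 of 4 neighbours < 3, below threshold.
  Fallow: 2 of 3 neighbours ≥ 2, panics.
  Marsh: 2 of 3 neighbours < 3, below threshold.
  Newell: 2 of 3 neighbours ≥ 2, panics.
Round 3 — checking thresholds:
  Brook: 4 of 4 neighbours ≥ 4, panics.
  Claymore: 3 of 4 neighbours ≥ 3, panics.
  Marsh: 2 of 3 neighbours < 3, below threshold.
Round 4 — checking thresholds:
  Marsh: 3 of 3 neighbours ≥ 3, panics.
Round 5 — no new panics; cascade stops.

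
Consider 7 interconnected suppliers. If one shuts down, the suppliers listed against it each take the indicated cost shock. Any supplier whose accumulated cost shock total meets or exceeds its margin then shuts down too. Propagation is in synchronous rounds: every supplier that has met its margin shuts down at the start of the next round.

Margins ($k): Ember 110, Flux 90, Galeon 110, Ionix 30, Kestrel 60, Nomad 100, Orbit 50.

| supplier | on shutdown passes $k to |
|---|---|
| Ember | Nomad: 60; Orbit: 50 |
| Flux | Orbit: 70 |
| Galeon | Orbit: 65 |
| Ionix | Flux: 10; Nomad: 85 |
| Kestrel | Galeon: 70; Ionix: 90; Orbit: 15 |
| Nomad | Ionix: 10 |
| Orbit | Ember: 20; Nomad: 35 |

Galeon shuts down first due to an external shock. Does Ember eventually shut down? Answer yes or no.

no

Round 1 — Galeon shuts down (initial).
  Orbit: +65 → 65 ≥ 50
Round 2 — Orbit shuts down.
  Ember: +20 → 20 < 110
  Nomad: +35 → 35 < 100
No further shutdowns.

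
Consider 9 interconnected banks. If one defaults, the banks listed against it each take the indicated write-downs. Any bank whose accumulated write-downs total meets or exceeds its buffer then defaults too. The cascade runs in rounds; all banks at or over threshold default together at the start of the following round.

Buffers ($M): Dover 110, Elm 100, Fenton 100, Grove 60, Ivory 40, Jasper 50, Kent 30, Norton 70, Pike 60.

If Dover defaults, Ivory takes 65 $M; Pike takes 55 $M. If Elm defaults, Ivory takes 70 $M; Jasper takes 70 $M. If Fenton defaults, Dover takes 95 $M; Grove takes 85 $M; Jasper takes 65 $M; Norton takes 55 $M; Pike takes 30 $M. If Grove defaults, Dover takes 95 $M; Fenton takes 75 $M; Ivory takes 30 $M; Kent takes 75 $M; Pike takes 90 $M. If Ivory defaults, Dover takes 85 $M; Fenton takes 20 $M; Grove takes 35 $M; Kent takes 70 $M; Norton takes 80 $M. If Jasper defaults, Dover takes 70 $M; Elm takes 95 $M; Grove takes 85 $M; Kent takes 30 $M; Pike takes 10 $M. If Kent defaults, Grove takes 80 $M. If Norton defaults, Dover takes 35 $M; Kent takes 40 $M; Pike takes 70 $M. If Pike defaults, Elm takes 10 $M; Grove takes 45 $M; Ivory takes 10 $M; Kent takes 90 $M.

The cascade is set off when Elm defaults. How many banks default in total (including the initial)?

Round 1 — Elm defaults (initial).
  Ivory: +70 → 70 ≥ 40
  Jasper: +70 → 70 ≥ 50
Round 2 — Ivory, Jasper default.
  Dover: +85+70 → 155 ≥ 110
  Fenton: +20 → 20 < 100
  Grove: +35+85 → 120 ≥ 60
  Kent: +70+30 → 100 ≥ 30
  Norton: +80 → 80 ≥ 70
  Pike: +10 → 10 < 60
Round 3 — Dover, Grove, Kent, Norton default.
  Fenton: +75 → 95 < 100
  Pike: +55+90+70 → 225 ≥ 60
Round 4 — Pike defaults.
No further defaults.

8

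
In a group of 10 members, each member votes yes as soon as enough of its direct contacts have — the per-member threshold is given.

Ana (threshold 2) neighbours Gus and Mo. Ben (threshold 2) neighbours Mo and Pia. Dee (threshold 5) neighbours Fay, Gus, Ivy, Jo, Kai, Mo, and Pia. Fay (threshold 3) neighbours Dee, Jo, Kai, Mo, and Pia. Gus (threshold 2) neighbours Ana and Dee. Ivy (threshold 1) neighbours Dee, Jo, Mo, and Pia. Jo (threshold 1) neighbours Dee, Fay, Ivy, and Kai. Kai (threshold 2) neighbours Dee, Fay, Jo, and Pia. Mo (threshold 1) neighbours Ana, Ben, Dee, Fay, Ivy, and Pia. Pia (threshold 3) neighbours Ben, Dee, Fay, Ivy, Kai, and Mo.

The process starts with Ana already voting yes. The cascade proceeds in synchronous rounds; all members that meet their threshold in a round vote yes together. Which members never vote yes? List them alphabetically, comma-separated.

Round 1 — Ana votes yes (initial).
Round 2 — checking thresholds:
  Gus: 1 of 2 neighbours < 2, holds.
  Mo: 1 of 6 neighbours ≥ 1, votes yes.
Round 3 — checking thresholds:
  Ben: 1 of 2 neighbours < 2, holds.
  Dee: 1 of 7 neighbours < 5, holds.
  Fay: 1 of 5 neighbours < 3, holds.
  Gus: 1 of 2 neighbours < 2, holds.
  Ivy: 1 of 4 neighbours ≥ 1, votes yes.
  Pia: 1 of 6 neighbours < 3, holds.
Round 4 — checking thresholds:
  Ben: 1 of 2 neighbours < 2, holds.
  Dee: 2 of 7 neighbours < 5, holds.
  Fay: 1 of 5 neighbours < 3, holds.
  Gus: 1 of 2 neighbours < 2, holds.
  Jo: 1 of 4 neighbours ≥ 1, votes yes.
  Pia: 2 of 6 neighbours < 3, holds.
Round 5 — no new yes votes; cascade stops.

Ben, Dee, Fay, Gus, Kai, Pia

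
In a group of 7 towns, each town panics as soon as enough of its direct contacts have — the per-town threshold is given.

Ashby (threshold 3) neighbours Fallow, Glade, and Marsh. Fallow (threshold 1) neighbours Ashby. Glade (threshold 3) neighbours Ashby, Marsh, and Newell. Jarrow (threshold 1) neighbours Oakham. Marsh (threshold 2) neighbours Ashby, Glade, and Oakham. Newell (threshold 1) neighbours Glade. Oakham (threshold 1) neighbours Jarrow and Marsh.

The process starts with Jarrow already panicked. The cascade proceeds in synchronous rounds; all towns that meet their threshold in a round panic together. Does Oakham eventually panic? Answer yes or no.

Round 1 — Jarrow panics (initial).
Round 2 — checking thresholds:
  Oakham: 1 of 2 neighbours ≥ 1, panics.
Round 3 — no new panics; cascade stops.

yes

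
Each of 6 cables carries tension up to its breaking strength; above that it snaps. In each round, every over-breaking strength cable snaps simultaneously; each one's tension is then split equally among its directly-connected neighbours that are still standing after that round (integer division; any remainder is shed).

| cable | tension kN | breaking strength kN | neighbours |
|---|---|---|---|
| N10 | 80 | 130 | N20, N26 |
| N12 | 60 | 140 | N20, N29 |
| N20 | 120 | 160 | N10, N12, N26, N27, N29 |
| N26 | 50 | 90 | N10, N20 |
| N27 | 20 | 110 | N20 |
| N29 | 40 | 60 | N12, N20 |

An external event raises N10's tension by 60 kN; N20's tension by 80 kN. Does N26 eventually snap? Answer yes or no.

Round 1 — N10 at 140 > 130; N20 at 200 > 160. N10, N20 snap.
  N10 sheds 140 kN to N26: 140 each.
    N26: 50+140 = 190 > 90
  N20 sheds 200 kN to N12, N26, N27, N29: 50 each.
    N12: 60+50 = 110 ≤ 140
    N26: 190+50 = 240 > 90
    N27: 20+50 = 70 ≤ 110
    N29: 40+50 = 90 > 60
Round 2 — N26, N29 snap.
  N26 sheds 240 kN: no online neighbours, lost.
  N29 sheds 90 kN to N12: 90 each.
    N12: 110+90 = 200 > 140
Round 3 — N12 snaps.
  N12 sheds 200 kN: no online neighbours, lost.
No further breaks.

yes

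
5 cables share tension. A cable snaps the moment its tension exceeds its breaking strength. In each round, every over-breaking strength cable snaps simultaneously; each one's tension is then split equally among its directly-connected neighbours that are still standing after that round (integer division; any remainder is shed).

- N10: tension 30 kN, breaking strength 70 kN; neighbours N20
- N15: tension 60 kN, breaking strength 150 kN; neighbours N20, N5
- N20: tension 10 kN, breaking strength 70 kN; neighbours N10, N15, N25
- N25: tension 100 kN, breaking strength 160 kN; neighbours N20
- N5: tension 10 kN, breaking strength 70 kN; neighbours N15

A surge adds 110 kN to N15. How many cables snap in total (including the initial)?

Round 1 — N15 at 170 > 150. N15 snaps.
  N15 sheds 170 kN to N20, N5: 85 each.
    N20: 10+85 = 95 > 70
    N5: 10+85 = 95 > 70
Round 2 — N20, N5 snap.
  N20 sheds 95 kN to N10, N25: 47 each (1 lost).
    N10: 30+47 = 77 > 70
    N25: 100+47 = 147 ≤ 160
  N5 sheds 95 kN: no online neighbours, lost.
Round 3 — N10 snaps.
  N10 sheds 77 kN: no online neighbours, lost.
No further breaks.

4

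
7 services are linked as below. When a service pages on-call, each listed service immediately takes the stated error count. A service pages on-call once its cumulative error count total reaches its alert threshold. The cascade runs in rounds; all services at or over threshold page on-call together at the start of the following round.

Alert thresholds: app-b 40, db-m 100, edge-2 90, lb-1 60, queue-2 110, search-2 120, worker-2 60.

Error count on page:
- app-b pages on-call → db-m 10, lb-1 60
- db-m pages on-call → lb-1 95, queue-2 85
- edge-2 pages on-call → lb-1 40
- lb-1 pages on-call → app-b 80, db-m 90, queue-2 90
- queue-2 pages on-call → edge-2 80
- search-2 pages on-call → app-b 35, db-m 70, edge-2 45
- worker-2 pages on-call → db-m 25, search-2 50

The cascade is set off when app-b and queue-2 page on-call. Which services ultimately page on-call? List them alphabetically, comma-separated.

app-b, db-m, lb-1, queue-2

Round 1 — app-b, queue-2 page on-call (initial).
  db-m: +10 → 10 < 100
  edge-2: +80 → 80 < 90
  lb-1: +60 → 60 ≥ 60
Round 2 — lb-1 pages on-call.
  db-m: +90 → 100 ≥ 100
Round 3 — db-m pages on-call.
No further pages.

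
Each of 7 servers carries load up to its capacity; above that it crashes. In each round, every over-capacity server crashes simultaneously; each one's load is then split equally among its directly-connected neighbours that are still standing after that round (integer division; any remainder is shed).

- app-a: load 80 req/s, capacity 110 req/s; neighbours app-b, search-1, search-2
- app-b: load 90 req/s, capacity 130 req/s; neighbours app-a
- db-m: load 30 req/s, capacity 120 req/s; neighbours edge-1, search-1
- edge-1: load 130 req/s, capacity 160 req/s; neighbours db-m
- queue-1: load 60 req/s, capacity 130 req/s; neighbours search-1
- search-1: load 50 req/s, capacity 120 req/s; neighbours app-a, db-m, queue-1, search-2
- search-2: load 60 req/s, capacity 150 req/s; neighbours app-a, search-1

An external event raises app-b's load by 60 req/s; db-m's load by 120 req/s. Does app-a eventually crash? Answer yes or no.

Round 1 — app-b at 150 > 130; db-m at 150 > 120. app-b, db-m crash.
  app-b sheds 150 req/s to app-a: 150 each.
    app-a: 80+150 = 230 > 110
  db-m sheds 150 req/s to edge-1, search-1: 75 each.
    edge-1: 130+75 = 205 > 160
    search-1: 50+75 = 125 > 120
Round 2 — app-a, edge-1, search-1 crash.
  app-a sheds 230 req/s to search-2: 230 each.
    search-2: 60+230 = 290 > 150
  edge-1 sheds 205 req/s: no online neighbours, lost.
  search-1 sheds 125 req/s to queue-1, search-2: 62 each (1 lost).
    queue-1: 60+62 = 122 ≤ 130
    search-2: 290+62 = 352 > 150
Round 3 — search-2 crashes.
  search-2 sheds 352 req/s: no online neighbours, lost.
No further crashes.

yes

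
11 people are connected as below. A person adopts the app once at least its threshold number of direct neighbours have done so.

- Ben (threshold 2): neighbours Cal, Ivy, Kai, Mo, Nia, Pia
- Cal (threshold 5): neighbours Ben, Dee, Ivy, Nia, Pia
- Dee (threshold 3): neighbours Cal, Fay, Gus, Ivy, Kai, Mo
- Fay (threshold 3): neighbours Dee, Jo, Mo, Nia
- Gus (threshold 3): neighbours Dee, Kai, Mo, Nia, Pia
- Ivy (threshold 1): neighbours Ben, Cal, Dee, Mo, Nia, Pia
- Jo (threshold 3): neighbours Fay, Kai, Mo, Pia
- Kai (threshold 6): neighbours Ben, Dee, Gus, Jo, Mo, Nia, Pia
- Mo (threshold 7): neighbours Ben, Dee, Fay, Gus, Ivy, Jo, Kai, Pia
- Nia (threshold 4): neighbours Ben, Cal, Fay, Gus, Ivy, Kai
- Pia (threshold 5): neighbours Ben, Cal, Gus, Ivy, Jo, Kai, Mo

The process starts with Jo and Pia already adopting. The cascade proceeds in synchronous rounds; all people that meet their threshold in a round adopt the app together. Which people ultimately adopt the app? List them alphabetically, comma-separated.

Round 1 — Jo, Pia adopt the app (initial).
Round 2 — checking thresholds:
  Ben: 1 of 6 neighbours < 2, below threshold.
  Cal: 1 of 5 neighbours < 5, below threshold.
  Fay: 1 of 4 neighbours < 3, below threshold.
  Gus: 1 of 5 neighbours < 3, below threshold.
  Ivy: 1 of 6 neighbours ≥ 1, adopts the app.
  Kai: 2 of 7 neighbours < 6, below threshold.
  Mo: 2 of 8 neighbours < 7, below threshold.
Round 3 — checking thresholds:
  Ben: 2 of 6 neighbours ≥ 2, adopts the app.
  Cal: 2 of 5 neighbours < 5, below threshold.
  Dee: 1 of 6 neighbours < 3, below threshold.
  Fay: 1 of 4 neighbours < 3, below threshold.
  Gus: 1 of 5 neighbours < 3, below threshold.
  Kai: 2 of 7 neighbours < 6, below threshold.
  Mo: 3 of 8 neighbours < 7, below threshold.
  Nia: 1 of 6 neighbours < 4, below threshold.
Round 4 — no new adoptions; cascade stops.

Ben, Ivy, Jo, Pia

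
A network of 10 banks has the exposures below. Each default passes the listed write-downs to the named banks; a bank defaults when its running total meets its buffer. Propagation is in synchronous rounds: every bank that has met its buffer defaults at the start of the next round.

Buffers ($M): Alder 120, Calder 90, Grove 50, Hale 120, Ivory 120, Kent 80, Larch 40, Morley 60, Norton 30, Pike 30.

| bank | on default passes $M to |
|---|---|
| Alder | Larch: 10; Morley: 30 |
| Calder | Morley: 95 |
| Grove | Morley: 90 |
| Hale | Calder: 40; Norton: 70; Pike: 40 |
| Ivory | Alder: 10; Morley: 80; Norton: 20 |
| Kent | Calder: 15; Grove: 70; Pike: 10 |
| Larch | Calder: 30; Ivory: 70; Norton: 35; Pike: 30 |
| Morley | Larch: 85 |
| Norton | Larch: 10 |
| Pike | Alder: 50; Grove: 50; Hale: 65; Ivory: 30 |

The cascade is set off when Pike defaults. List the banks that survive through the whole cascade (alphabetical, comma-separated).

Alder, Calder, Hale, Ivory, Kent

Round 1 — Pike defaults (initial).
  Alder: +50 → 50 < 120
  Grove: +50 → 50 ≥ 50
  Hale: +65 → 65 < 120
  Ivory: +30 → 30 < 120
Round 2 — Grove defaults.
  Morley: +90 → 90 ≥ 60
Round 3 — Morley defaults.
  Larch: +85 → 85 ≥ 40
Round 4 — Larch defaults.
  Calder: +30 → 30 < 90
  Ivory: +70 → 100 < 120
  Norton: +35 → 35 ≥ 30
Round 5 — Norton defaults.
No further defaults.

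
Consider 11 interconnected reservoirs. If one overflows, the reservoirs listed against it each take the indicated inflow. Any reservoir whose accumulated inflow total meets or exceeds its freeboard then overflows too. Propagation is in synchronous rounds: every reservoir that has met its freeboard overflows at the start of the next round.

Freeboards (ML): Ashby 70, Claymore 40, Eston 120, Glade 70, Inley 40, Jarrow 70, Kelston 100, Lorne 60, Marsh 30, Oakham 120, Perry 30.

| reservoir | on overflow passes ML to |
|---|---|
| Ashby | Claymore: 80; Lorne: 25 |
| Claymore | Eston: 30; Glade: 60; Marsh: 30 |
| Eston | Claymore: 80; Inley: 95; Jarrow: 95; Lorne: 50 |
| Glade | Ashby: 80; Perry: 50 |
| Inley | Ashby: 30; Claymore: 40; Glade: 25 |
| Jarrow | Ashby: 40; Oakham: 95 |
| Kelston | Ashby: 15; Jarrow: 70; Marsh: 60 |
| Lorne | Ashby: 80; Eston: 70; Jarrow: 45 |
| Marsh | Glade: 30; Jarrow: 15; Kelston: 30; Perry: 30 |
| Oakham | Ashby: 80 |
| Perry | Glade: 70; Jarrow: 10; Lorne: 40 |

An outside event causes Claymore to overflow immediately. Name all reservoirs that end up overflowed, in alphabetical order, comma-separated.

Ashby, Claymore, Glade, Jarrow, Lorne, Marsh, Perry

Round 1 — Claymore overflows (initial).
  Eston: +30 → 30 < 120
  Glade: +60 → 60 < 70
  Marsh: +30 → 30 ≥ 30
Round 2 — Marsh overflows.
  Glade: +30 → 90 ≥ 70
  Jarrow: +15 → 15 < 70
  Kelston: +30 → 30 < 100
  Perry: +30 → 30 ≥ 30
Round 3 — Glade, Perry overflow.
  Ashby: +80 → 80 ≥ 70
  Jarrow: +10 → 25 < 70
  Lorne: +40 → 40 < 60
Round 4 — Ashby overflows.
  Lorne: +25 → 65 ≥ 60
Round 5 — Lorne overflows.
  Eston: +70 → 100 < 120
  Jarrow: +45 → 70 ≥ 70
Round 6 — Jarrow overflows.
  Oakham: +95 → 95 < 120
No further overflows.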